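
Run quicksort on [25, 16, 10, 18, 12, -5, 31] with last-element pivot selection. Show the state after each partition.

Partition 1: pivot=31 at index 6 -> [25, 16, 10, 18, 12, -5, 31]
Partition 2: pivot=-5 at index 0 -> [-5, 16, 10, 18, 12, 25, 31]
Partition 3: pivot=25 at index 5 -> [-5, 16, 10, 18, 12, 25, 31]
Partition 4: pivot=12 at index 2 -> [-5, 10, 12, 18, 16, 25, 31]
Partition 5: pivot=16 at index 3 -> [-5, 10, 12, 16, 18, 25, 31]


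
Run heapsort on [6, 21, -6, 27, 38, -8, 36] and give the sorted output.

Build heap: [38, 27, 36, 6, 21, -8, -6]
Extract 38: [36, 27, -6, 6, 21, -8, 38]
Extract 36: [27, 21, -6, 6, -8, 36, 38]
Extract 27: [21, 6, -6, -8, 27, 36, 38]
Extract 21: [6, -8, -6, 21, 27, 36, 38]
Extract 6: [-6, -8, 6, 21, 27, 36, 38]
Extract -6: [-8, -6, 6, 21, 27, 36, 38]


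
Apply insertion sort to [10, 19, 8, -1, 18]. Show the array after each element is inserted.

First element 10 is already 'sorted'
Insert 19: shifted 0 elements -> [10, 19, 8, -1, 18]
Insert 8: shifted 2 elements -> [8, 10, 19, -1, 18]
Insert -1: shifted 3 elements -> [-1, 8, 10, 19, 18]
Insert 18: shifted 1 elements -> [-1, 8, 10, 18, 19]


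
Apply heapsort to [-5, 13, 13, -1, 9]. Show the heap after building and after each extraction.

Build heap: [13, 9, 13, -1, -5]
Extract 13: [13, 9, -5, -1, 13]
Extract 13: [9, -1, -5, 13, 13]
Extract 9: [-1, -5, 9, 13, 13]
Extract -1: [-5, -1, 9, 13, 13]


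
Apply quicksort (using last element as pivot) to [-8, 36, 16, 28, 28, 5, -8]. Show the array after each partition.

Partition 1: pivot=-8 at index 1 -> [-8, -8, 16, 28, 28, 5, 36]
Partition 2: pivot=36 at index 6 -> [-8, -8, 16, 28, 28, 5, 36]
Partition 3: pivot=5 at index 2 -> [-8, -8, 5, 28, 28, 16, 36]
Partition 4: pivot=16 at index 3 -> [-8, -8, 5, 16, 28, 28, 36]
Partition 5: pivot=28 at index 5 -> [-8, -8, 5, 16, 28, 28, 36]


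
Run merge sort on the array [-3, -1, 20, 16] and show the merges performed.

Divide and conquer:
  Merge [-3] + [-1] -> [-3, -1]
  Merge [20] + [16] -> [16, 20]
  Merge [-3, -1] + [16, 20] -> [-3, -1, 16, 20]


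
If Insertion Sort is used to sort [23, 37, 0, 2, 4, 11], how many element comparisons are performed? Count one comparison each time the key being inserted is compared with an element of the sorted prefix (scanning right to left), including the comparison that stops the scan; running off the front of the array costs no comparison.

Insert 37: 23 <= 37 (stop) = 1 comparison(s) -> [23, 37, 0, 2, 4, 11]
Insert 0: 37 > 0 (shift), 23 > 0 (shift), reached front = 2 comparison(s) -> [0, 23, 37, 2, 4, 11]
Insert 2: 37 > 2 (shift), 23 > 2 (shift), 0 <= 2 (stop) = 3 comparison(s) -> [0, 2, 23, 37, 4, 11]
Insert 4: 37 > 4 (shift), 23 > 4 (shift), 2 <= 4 (stop) = 3 comparison(s) -> [0, 2, 4, 23, 37, 11]
Insert 11: 37 > 11 (shift), 23 > 11 (shift), 4 <= 11 (stop) = 3 comparison(s) -> [0, 2, 4, 11, 23, 37]
Total comparisons: 1 + 2 + 3 + 3 + 3 = 12


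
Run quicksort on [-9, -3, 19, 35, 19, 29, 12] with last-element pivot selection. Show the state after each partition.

Partition 1: pivot=12 at index 2 -> [-9, -3, 12, 35, 19, 29, 19]
Partition 2: pivot=-3 at index 1 -> [-9, -3, 12, 35, 19, 29, 19]
Partition 3: pivot=19 at index 4 -> [-9, -3, 12, 19, 19, 29, 35]
Partition 4: pivot=35 at index 6 -> [-9, -3, 12, 19, 19, 29, 35]


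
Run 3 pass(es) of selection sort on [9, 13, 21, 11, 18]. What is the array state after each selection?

Pass 1: Select minimum 9 at index 0, swap -> [9, 13, 21, 11, 18]
Pass 2: Select minimum 11 at index 3, swap -> [9, 11, 21, 13, 18]
Pass 3: Select minimum 13 at index 3, swap -> [9, 11, 13, 21, 18]


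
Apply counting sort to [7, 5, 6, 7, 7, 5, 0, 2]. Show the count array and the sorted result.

Count array: [1, 0, 1, 0, 0, 2, 1, 3]
(count[i] = number of elements equal to i)
Cumulative count: [1, 1, 2, 2, 2, 4, 5, 8]
Sorted: [0, 2, 5, 5, 6, 7, 7, 7]


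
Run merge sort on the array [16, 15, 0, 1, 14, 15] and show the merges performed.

Divide and conquer:
  Merge [15] + [0] -> [0, 15]
  Merge [16] + [0, 15] -> [0, 15, 16]
  Merge [14] + [15] -> [14, 15]
  Merge [1] + [14, 15] -> [1, 14, 15]
  Merge [0, 15, 16] + [1, 14, 15] -> [0, 1, 14, 15, 15, 16]


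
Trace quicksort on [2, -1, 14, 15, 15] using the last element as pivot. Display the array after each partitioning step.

Partition 1: pivot=15 at index 4 -> [2, -1, 14, 15, 15]
Partition 2: pivot=15 at index 3 -> [2, -1, 14, 15, 15]
Partition 3: pivot=14 at index 2 -> [2, -1, 14, 15, 15]
Partition 4: pivot=-1 at index 0 -> [-1, 2, 14, 15, 15]


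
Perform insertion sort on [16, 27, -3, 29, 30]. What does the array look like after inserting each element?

First element 16 is already 'sorted'
Insert 27: shifted 0 elements -> [16, 27, -3, 29, 30]
Insert -3: shifted 2 elements -> [-3, 16, 27, 29, 30]
Insert 29: shifted 0 elements -> [-3, 16, 27, 29, 30]
Insert 30: shifted 0 elements -> [-3, 16, 27, 29, 30]


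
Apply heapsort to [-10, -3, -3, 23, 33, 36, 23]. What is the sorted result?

Build heap: [36, 33, 23, 23, -3, -3, -10]
Extract 36: [33, 23, 23, -10, -3, -3, 36]
Extract 33: [23, -3, 23, -10, -3, 33, 36]
Extract 23: [23, -3, -3, -10, 23, 33, 36]
Extract 23: [-3, -10, -3, 23, 23, 33, 36]
Extract -3: [-3, -10, -3, 23, 23, 33, 36]
Extract -3: [-10, -3, -3, 23, 23, 33, 36]


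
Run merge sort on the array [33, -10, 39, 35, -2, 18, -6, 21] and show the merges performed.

Divide and conquer:
  Merge [33] + [-10] -> [-10, 33]
  Merge [39] + [35] -> [35, 39]
  Merge [-10, 33] + [35, 39] -> [-10, 33, 35, 39]
  Merge [-2] + [18] -> [-2, 18]
  Merge [-6] + [21] -> [-6, 21]
  Merge [-2, 18] + [-6, 21] -> [-6, -2, 18, 21]
  Merge [-10, 33, 35, 39] + [-6, -2, 18, 21] -> [-10, -6, -2, 18, 21, 33, 35, 39]


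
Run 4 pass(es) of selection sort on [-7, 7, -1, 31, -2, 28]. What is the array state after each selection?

Pass 1: Select minimum -7 at index 0, swap -> [-7, 7, -1, 31, -2, 28]
Pass 2: Select minimum -2 at index 4, swap -> [-7, -2, -1, 31, 7, 28]
Pass 3: Select minimum -1 at index 2, swap -> [-7, -2, -1, 31, 7, 28]
Pass 4: Select minimum 7 at index 4, swap -> [-7, -2, -1, 7, 31, 28]


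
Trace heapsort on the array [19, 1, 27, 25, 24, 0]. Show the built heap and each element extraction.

Build heap: [27, 25, 19, 1, 24, 0]
Extract 27: [25, 24, 19, 1, 0, 27]
Extract 25: [24, 1, 19, 0, 25, 27]
Extract 24: [19, 1, 0, 24, 25, 27]
Extract 19: [1, 0, 19, 24, 25, 27]
Extract 1: [0, 1, 19, 24, 25, 27]


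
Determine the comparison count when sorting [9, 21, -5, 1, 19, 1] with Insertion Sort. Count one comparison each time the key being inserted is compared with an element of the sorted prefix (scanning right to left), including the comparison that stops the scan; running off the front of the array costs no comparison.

Insert 21: 9 <= 21 (stop) = 1 comparison(s) -> [9, 21, -5, 1, 19, 1]
Insert -5: 21 > -5 (shift), 9 > -5 (shift), reached front = 2 comparison(s) -> [-5, 9, 21, 1, 19, 1]
Insert 1: 21 > 1 (shift), 9 > 1 (shift), -5 <= 1 (stop) = 3 comparison(s) -> [-5, 1, 9, 21, 19, 1]
Insert 19: 21 > 19 (shift), 9 <= 19 (stop) = 2 comparison(s) -> [-5, 1, 9, 19, 21, 1]
Insert 1: 21 > 1 (shift), 19 > 1 (shift), 9 > 1 (shift), 1 <= 1 (stop) = 4 comparison(s) -> [-5, 1, 1, 9, 19, 21]
Total comparisons: 1 + 2 + 3 + 2 + 4 = 12


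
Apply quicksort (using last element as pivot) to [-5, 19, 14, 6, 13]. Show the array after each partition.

Partition 1: pivot=13 at index 2 -> [-5, 6, 13, 19, 14]
Partition 2: pivot=6 at index 1 -> [-5, 6, 13, 19, 14]
Partition 3: pivot=14 at index 3 -> [-5, 6, 13, 14, 19]


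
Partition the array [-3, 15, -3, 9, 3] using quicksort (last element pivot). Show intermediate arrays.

Partition 1: pivot=3 at index 2 -> [-3, -3, 3, 9, 15]
Partition 2: pivot=-3 at index 1 -> [-3, -3, 3, 9, 15]
Partition 3: pivot=15 at index 4 -> [-3, -3, 3, 9, 15]


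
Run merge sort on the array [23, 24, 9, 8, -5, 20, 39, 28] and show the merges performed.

Divide and conquer:
  Merge [23] + [24] -> [23, 24]
  Merge [9] + [8] -> [8, 9]
  Merge [23, 24] + [8, 9] -> [8, 9, 23, 24]
  Merge [-5] + [20] -> [-5, 20]
  Merge [39] + [28] -> [28, 39]
  Merge [-5, 20] + [28, 39] -> [-5, 20, 28, 39]
  Merge [8, 9, 23, 24] + [-5, 20, 28, 39] -> [-5, 8, 9, 20, 23, 24, 28, 39]


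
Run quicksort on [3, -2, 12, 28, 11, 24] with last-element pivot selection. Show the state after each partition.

Partition 1: pivot=24 at index 4 -> [3, -2, 12, 11, 24, 28]
Partition 2: pivot=11 at index 2 -> [3, -2, 11, 12, 24, 28]
Partition 3: pivot=-2 at index 0 -> [-2, 3, 11, 12, 24, 28]


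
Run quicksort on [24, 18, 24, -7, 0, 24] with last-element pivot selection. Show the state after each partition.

Partition 1: pivot=24 at index 5 -> [24, 18, 24, -7, 0, 24]
Partition 2: pivot=0 at index 1 -> [-7, 0, 24, 24, 18, 24]
Partition 3: pivot=18 at index 2 -> [-7, 0, 18, 24, 24, 24]
Partition 4: pivot=24 at index 4 -> [-7, 0, 18, 24, 24, 24]


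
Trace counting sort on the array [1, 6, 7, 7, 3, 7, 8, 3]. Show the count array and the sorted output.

Count array: [0, 1, 0, 2, 0, 0, 1, 3, 1]
(count[i] = number of elements equal to i)
Cumulative count: [0, 1, 1, 3, 3, 3, 4, 7, 8]
Sorted: [1, 3, 3, 6, 7, 7, 7, 8]


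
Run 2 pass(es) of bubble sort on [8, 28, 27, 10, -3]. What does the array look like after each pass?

After pass 1: [8, 27, 10, -3, 28] (3 swaps)
After pass 2: [8, 10, -3, 27, 28] (2 swaps)
Total swaps: 5


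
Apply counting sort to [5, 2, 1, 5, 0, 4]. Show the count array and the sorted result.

Count array: [1, 1, 1, 0, 1, 2]
(count[i] = number of elements equal to i)
Cumulative count: [1, 2, 3, 3, 4, 6]
Sorted: [0, 1, 2, 4, 5, 5]


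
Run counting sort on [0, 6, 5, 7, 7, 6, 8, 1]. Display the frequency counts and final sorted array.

Count array: [1, 1, 0, 0, 0, 1, 2, 2, 1]
(count[i] = number of elements equal to i)
Cumulative count: [1, 2, 2, 2, 2, 3, 5, 7, 8]
Sorted: [0, 1, 5, 6, 6, 7, 7, 8]


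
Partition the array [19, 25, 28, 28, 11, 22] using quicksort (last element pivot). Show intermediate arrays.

Partition 1: pivot=22 at index 2 -> [19, 11, 22, 28, 25, 28]
Partition 2: pivot=11 at index 0 -> [11, 19, 22, 28, 25, 28]
Partition 3: pivot=28 at index 5 -> [11, 19, 22, 28, 25, 28]
Partition 4: pivot=25 at index 3 -> [11, 19, 22, 25, 28, 28]


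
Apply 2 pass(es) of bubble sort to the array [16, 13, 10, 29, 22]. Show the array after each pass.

After pass 1: [13, 10, 16, 22, 29] (3 swaps)
After pass 2: [10, 13, 16, 22, 29] (1 swaps)
Total swaps: 4


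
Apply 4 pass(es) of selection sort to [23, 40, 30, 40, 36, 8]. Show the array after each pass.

Pass 1: Select minimum 8 at index 5, swap -> [8, 40, 30, 40, 36, 23]
Pass 2: Select minimum 23 at index 5, swap -> [8, 23, 30, 40, 36, 40]
Pass 3: Select minimum 30 at index 2, swap -> [8, 23, 30, 40, 36, 40]
Pass 4: Select minimum 36 at index 4, swap -> [8, 23, 30, 36, 40, 40]


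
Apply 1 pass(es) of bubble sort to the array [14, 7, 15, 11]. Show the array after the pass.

After pass 1: [7, 14, 11, 15] (2 swaps)
Total swaps: 2


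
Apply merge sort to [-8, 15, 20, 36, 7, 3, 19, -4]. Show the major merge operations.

Divide and conquer:
  Merge [-8] + [15] -> [-8, 15]
  Merge [20] + [36] -> [20, 36]
  Merge [-8, 15] + [20, 36] -> [-8, 15, 20, 36]
  Merge [7] + [3] -> [3, 7]
  Merge [19] + [-4] -> [-4, 19]
  Merge [3, 7] + [-4, 19] -> [-4, 3, 7, 19]
  Merge [-8, 15, 20, 36] + [-4, 3, 7, 19] -> [-8, -4, 3, 7, 15, 19, 20, 36]


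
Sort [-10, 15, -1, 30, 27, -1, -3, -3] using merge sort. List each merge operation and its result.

Divide and conquer:
  Merge [-10] + [15] -> [-10, 15]
  Merge [-1] + [30] -> [-1, 30]
  Merge [-10, 15] + [-1, 30] -> [-10, -1, 15, 30]
  Merge [27] + [-1] -> [-1, 27]
  Merge [-3] + [-3] -> [-3, -3]
  Merge [-1, 27] + [-3, -3] -> [-3, -3, -1, 27]
  Merge [-10, -1, 15, 30] + [-3, -3, -1, 27] -> [-10, -3, -3, -1, -1, 15, 27, 30]


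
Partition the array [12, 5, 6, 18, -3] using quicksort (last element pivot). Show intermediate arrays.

Partition 1: pivot=-3 at index 0 -> [-3, 5, 6, 18, 12]
Partition 2: pivot=12 at index 3 -> [-3, 5, 6, 12, 18]
Partition 3: pivot=6 at index 2 -> [-3, 5, 6, 12, 18]


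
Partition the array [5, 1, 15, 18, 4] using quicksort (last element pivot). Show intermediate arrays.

Partition 1: pivot=4 at index 1 -> [1, 4, 15, 18, 5]
Partition 2: pivot=5 at index 2 -> [1, 4, 5, 18, 15]
Partition 3: pivot=15 at index 3 -> [1, 4, 5, 15, 18]


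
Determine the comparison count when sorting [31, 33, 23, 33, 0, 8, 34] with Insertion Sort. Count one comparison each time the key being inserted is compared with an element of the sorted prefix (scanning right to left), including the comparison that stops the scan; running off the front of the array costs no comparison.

Insert 33: 31 <= 33 (stop) = 1 comparison(s) -> [31, 33, 23, 33, 0, 8, 34]
Insert 23: 33 > 23 (shift), 31 > 23 (shift), reached front = 2 comparison(s) -> [23, 31, 33, 33, 0, 8, 34]
Insert 33: 33 <= 33 (stop) = 1 comparison(s) -> [23, 31, 33, 33, 0, 8, 34]
Insert 0: 33 > 0 (shift), 33 > 0 (shift), 31 > 0 (shift), 23 > 0 (shift), reached front = 4 comparison(s) -> [0, 23, 31, 33, 33, 8, 34]
Insert 8: 33 > 8 (shift), 33 > 8 (shift), 31 > 8 (shift), 23 > 8 (shift), 0 <= 8 (stop) = 5 comparison(s) -> [0, 8, 23, 31, 33, 33, 34]
Insert 34: 33 <= 34 (stop) = 1 comparison(s) -> [0, 8, 23, 31, 33, 33, 34]
Total comparisons: 1 + 2 + 1 + 4 + 5 + 1 = 14


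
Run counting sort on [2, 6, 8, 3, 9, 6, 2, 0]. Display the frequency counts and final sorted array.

Count array: [1, 0, 2, 1, 0, 0, 2, 0, 1, 1]
(count[i] = number of elements equal to i)
Cumulative count: [1, 1, 3, 4, 4, 4, 6, 6, 7, 8]
Sorted: [0, 2, 2, 3, 6, 6, 8, 9]


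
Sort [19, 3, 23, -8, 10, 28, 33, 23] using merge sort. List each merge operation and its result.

Divide and conquer:
  Merge [19] + [3] -> [3, 19]
  Merge [23] + [-8] -> [-8, 23]
  Merge [3, 19] + [-8, 23] -> [-8, 3, 19, 23]
  Merge [10] + [28] -> [10, 28]
  Merge [33] + [23] -> [23, 33]
  Merge [10, 28] + [23, 33] -> [10, 23, 28, 33]
  Merge [-8, 3, 19, 23] + [10, 23, 28, 33] -> [-8, 3, 10, 19, 23, 23, 28, 33]


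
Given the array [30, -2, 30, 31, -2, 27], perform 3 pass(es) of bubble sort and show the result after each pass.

After pass 1: [-2, 30, 30, -2, 27, 31] (3 swaps)
After pass 2: [-2, 30, -2, 27, 30, 31] (2 swaps)
After pass 3: [-2, -2, 27, 30, 30, 31] (2 swaps)
Total swaps: 7


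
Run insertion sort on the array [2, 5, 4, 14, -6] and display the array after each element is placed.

First element 2 is already 'sorted'
Insert 5: shifted 0 elements -> [2, 5, 4, 14, -6]
Insert 4: shifted 1 elements -> [2, 4, 5, 14, -6]
Insert 14: shifted 0 elements -> [2, 4, 5, 14, -6]
Insert -6: shifted 4 elements -> [-6, 2, 4, 5, 14]


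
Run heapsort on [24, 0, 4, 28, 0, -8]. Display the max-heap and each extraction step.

Build heap: [28, 24, 4, 0, 0, -8]
Extract 28: [24, 0, 4, -8, 0, 28]
Extract 24: [4, 0, 0, -8, 24, 28]
Extract 4: [0, -8, 0, 4, 24, 28]
Extract 0: [0, -8, 0, 4, 24, 28]
Extract 0: [-8, 0, 0, 4, 24, 28]


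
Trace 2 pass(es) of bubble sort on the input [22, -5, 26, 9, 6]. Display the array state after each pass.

After pass 1: [-5, 22, 9, 6, 26] (3 swaps)
After pass 2: [-5, 9, 6, 22, 26] (2 swaps)
Total swaps: 5


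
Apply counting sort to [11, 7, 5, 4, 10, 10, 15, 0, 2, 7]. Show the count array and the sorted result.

Count array: [1, 0, 1, 0, 1, 1, 0, 2, 0, 0, 2, 1, 0, 0, 0, 1]
(count[i] = number of elements equal to i)
Cumulative count: [1, 1, 2, 2, 3, 4, 4, 6, 6, 6, 8, 9, 9, 9, 9, 10]
Sorted: [0, 2, 4, 5, 7, 7, 10, 10, 11, 15]


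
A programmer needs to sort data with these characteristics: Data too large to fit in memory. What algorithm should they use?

Best choice: External merge sort
Reason: Minimizes disk I/O by sequential reads/writes


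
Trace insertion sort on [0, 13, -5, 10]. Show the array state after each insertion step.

First element 0 is already 'sorted'
Insert 13: shifted 0 elements -> [0, 13, -5, 10]
Insert -5: shifted 2 elements -> [-5, 0, 13, 10]
Insert 10: shifted 1 elements -> [-5, 0, 10, 13]


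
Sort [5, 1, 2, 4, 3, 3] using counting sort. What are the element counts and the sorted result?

Count array: [0, 1, 1, 2, 1, 1]
(count[i] = number of elements equal to i)
Cumulative count: [0, 1, 2, 4, 5, 6]
Sorted: [1, 2, 3, 3, 4, 5]


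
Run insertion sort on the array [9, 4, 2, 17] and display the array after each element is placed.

First element 9 is already 'sorted'
Insert 4: shifted 1 elements -> [4, 9, 2, 17]
Insert 2: shifted 2 elements -> [2, 4, 9, 17]
Insert 17: shifted 0 elements -> [2, 4, 9, 17]


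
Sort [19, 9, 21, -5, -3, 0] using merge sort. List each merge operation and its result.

Divide and conquer:
  Merge [9] + [21] -> [9, 21]
  Merge [19] + [9, 21] -> [9, 19, 21]
  Merge [-3] + [0] -> [-3, 0]
  Merge [-5] + [-3, 0] -> [-5, -3, 0]
  Merge [9, 19, 21] + [-5, -3, 0] -> [-5, -3, 0, 9, 19, 21]


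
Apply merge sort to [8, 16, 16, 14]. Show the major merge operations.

Divide and conquer:
  Merge [8] + [16] -> [8, 16]
  Merge [16] + [14] -> [14, 16]
  Merge [8, 16] + [14, 16] -> [8, 14, 16, 16]


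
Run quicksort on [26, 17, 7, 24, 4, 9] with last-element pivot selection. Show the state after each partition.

Partition 1: pivot=9 at index 2 -> [7, 4, 9, 24, 17, 26]
Partition 2: pivot=4 at index 0 -> [4, 7, 9, 24, 17, 26]
Partition 3: pivot=26 at index 5 -> [4, 7, 9, 24, 17, 26]
Partition 4: pivot=17 at index 3 -> [4, 7, 9, 17, 24, 26]


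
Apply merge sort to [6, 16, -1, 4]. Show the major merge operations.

Divide and conquer:
  Merge [6] + [16] -> [6, 16]
  Merge [-1] + [4] -> [-1, 4]
  Merge [6, 16] + [-1, 4] -> [-1, 4, 6, 16]


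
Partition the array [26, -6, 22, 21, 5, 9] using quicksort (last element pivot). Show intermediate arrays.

Partition 1: pivot=9 at index 2 -> [-6, 5, 9, 21, 26, 22]
Partition 2: pivot=5 at index 1 -> [-6, 5, 9, 21, 26, 22]
Partition 3: pivot=22 at index 4 -> [-6, 5, 9, 21, 22, 26]


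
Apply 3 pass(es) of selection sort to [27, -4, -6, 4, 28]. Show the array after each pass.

Pass 1: Select minimum -6 at index 2, swap -> [-6, -4, 27, 4, 28]
Pass 2: Select minimum -4 at index 1, swap -> [-6, -4, 27, 4, 28]
Pass 3: Select minimum 4 at index 3, swap -> [-6, -4, 4, 27, 28]


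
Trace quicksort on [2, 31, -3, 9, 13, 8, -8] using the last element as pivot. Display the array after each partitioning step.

Partition 1: pivot=-8 at index 0 -> [-8, 31, -3, 9, 13, 8, 2]
Partition 2: pivot=2 at index 2 -> [-8, -3, 2, 9, 13, 8, 31]
Partition 3: pivot=31 at index 6 -> [-8, -3, 2, 9, 13, 8, 31]
Partition 4: pivot=8 at index 3 -> [-8, -3, 2, 8, 13, 9, 31]
Partition 5: pivot=9 at index 4 -> [-8, -3, 2, 8, 9, 13, 31]


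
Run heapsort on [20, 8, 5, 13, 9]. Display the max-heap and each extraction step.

Build heap: [20, 13, 5, 8, 9]
Extract 20: [13, 9, 5, 8, 20]
Extract 13: [9, 8, 5, 13, 20]
Extract 9: [8, 5, 9, 13, 20]
Extract 8: [5, 8, 9, 13, 20]


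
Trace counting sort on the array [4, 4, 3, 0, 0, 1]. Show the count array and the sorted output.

Count array: [2, 1, 0, 1, 2]
(count[i] = number of elements equal to i)
Cumulative count: [2, 3, 3, 4, 6]
Sorted: [0, 0, 1, 3, 4, 4]


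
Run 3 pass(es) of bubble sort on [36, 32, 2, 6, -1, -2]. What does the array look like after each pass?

After pass 1: [32, 2, 6, -1, -2, 36] (5 swaps)
After pass 2: [2, 6, -1, -2, 32, 36] (4 swaps)
After pass 3: [2, -1, -2, 6, 32, 36] (2 swaps)
Total swaps: 11


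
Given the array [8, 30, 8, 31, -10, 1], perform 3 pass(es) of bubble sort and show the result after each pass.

After pass 1: [8, 8, 30, -10, 1, 31] (3 swaps)
After pass 2: [8, 8, -10, 1, 30, 31] (2 swaps)
After pass 3: [8, -10, 1, 8, 30, 31] (2 swaps)
Total swaps: 7


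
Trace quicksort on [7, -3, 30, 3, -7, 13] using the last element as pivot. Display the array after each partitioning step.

Partition 1: pivot=13 at index 4 -> [7, -3, 3, -7, 13, 30]
Partition 2: pivot=-7 at index 0 -> [-7, -3, 3, 7, 13, 30]
Partition 3: pivot=7 at index 3 -> [-7, -3, 3, 7, 13, 30]
Partition 4: pivot=3 at index 2 -> [-7, -3, 3, 7, 13, 30]


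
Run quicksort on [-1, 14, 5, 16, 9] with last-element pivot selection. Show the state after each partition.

Partition 1: pivot=9 at index 2 -> [-1, 5, 9, 16, 14]
Partition 2: pivot=5 at index 1 -> [-1, 5, 9, 16, 14]
Partition 3: pivot=14 at index 3 -> [-1, 5, 9, 14, 16]


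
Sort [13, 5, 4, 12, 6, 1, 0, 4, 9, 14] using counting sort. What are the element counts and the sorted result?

Count array: [1, 1, 0, 0, 2, 1, 1, 0, 0, 1, 0, 0, 1, 1, 1]
(count[i] = number of elements equal to i)
Cumulative count: [1, 2, 2, 2, 4, 5, 6, 6, 6, 7, 7, 7, 8, 9, 10]
Sorted: [0, 1, 4, 4, 5, 6, 9, 12, 13, 14]


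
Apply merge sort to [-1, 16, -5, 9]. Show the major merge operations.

Divide and conquer:
  Merge [-1] + [16] -> [-1, 16]
  Merge [-5] + [9] -> [-5, 9]
  Merge [-1, 16] + [-5, 9] -> [-5, -1, 9, 16]


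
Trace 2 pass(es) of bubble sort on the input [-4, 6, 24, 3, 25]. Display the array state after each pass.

After pass 1: [-4, 6, 3, 24, 25] (1 swaps)
After pass 2: [-4, 3, 6, 24, 25] (1 swaps)
Total swaps: 2


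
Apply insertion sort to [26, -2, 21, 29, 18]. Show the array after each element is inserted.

First element 26 is already 'sorted'
Insert -2: shifted 1 elements -> [-2, 26, 21, 29, 18]
Insert 21: shifted 1 elements -> [-2, 21, 26, 29, 18]
Insert 29: shifted 0 elements -> [-2, 21, 26, 29, 18]
Insert 18: shifted 3 elements -> [-2, 18, 21, 26, 29]


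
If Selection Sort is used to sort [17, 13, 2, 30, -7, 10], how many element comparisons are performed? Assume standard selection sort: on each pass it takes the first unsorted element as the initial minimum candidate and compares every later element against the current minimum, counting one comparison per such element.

Pass 1: scan indices 1..5 for the minimum = 5 comparison(s); min is -7, place at index 0 -> [-7, 13, 2, 30, 17, 10]
Pass 2: scan indices 2..5 for the minimum = 4 comparison(s); min is 2, place at index 1 -> [-7, 2, 13, 30, 17, 10]
Pass 3: scan indices 3..5 for the minimum = 3 comparison(s); min is 10, place at index 2 -> [-7, 2, 10, 30, 17, 13]
Pass 4: scan indices 4..5 for the minimum = 2 comparison(s); min is 13, place at index 3 -> [-7, 2, 10, 13, 17, 30]
Pass 5: scan indices 5..5 for the minimum = 1 comparison(s); min is 17, place at index 4 -> [-7, 2, 10, 13, 17, 30]
Selection sort always scans the whole unsorted suffix, so the count is (n-1) + (n-2) + ... + 1 = n(n-1)/2 = 6*5/2 = 15 regardless of the input order.
Total comparisons: 5 + 4 + 3 + 2 + 1 = 15


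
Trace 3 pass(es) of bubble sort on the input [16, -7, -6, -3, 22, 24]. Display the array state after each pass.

After pass 1: [-7, -6, -3, 16, 22, 24] (3 swaps)
After pass 2: [-7, -6, -3, 16, 22, 24] (0 swaps)
After pass 3: [-7, -6, -3, 16, 22, 24] (0 swaps)
Total swaps: 3


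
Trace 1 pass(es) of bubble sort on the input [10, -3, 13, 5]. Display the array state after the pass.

After pass 1: [-3, 10, 5, 13] (2 swaps)
Total swaps: 2


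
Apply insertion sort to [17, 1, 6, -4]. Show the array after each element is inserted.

First element 17 is already 'sorted'
Insert 1: shifted 1 elements -> [1, 17, 6, -4]
Insert 6: shifted 1 elements -> [1, 6, 17, -4]
Insert -4: shifted 3 elements -> [-4, 1, 6, 17]


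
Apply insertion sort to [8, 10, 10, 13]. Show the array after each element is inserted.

First element 8 is already 'sorted'
Insert 10: shifted 0 elements -> [8, 10, 10, 13]
Insert 10: shifted 0 elements -> [8, 10, 10, 13]
Insert 13: shifted 0 elements -> [8, 10, 10, 13]


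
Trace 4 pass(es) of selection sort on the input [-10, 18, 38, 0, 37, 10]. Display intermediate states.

Pass 1: Select minimum -10 at index 0, swap -> [-10, 18, 38, 0, 37, 10]
Pass 2: Select minimum 0 at index 3, swap -> [-10, 0, 38, 18, 37, 10]
Pass 3: Select minimum 10 at index 5, swap -> [-10, 0, 10, 18, 37, 38]
Pass 4: Select minimum 18 at index 3, swap -> [-10, 0, 10, 18, 37, 38]


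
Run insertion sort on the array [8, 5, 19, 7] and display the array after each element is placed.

First element 8 is already 'sorted'
Insert 5: shifted 1 elements -> [5, 8, 19, 7]
Insert 19: shifted 0 elements -> [5, 8, 19, 7]
Insert 7: shifted 2 elements -> [5, 7, 8, 19]


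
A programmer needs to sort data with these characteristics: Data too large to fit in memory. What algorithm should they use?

Best choice: External merge sort
Reason: Minimizes disk I/O by sequential reads/writes


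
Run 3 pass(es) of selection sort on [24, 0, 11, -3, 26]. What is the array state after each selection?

Pass 1: Select minimum -3 at index 3, swap -> [-3, 0, 11, 24, 26]
Pass 2: Select minimum 0 at index 1, swap -> [-3, 0, 11, 24, 26]
Pass 3: Select minimum 11 at index 2, swap -> [-3, 0, 11, 24, 26]


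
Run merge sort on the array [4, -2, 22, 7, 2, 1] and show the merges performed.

Divide and conquer:
  Merge [-2] + [22] -> [-2, 22]
  Merge [4] + [-2, 22] -> [-2, 4, 22]
  Merge [2] + [1] -> [1, 2]
  Merge [7] + [1, 2] -> [1, 2, 7]
  Merge [-2, 4, 22] + [1, 2, 7] -> [-2, 1, 2, 4, 7, 22]


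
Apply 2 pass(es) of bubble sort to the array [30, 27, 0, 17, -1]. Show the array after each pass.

After pass 1: [27, 0, 17, -1, 30] (4 swaps)
After pass 2: [0, 17, -1, 27, 30] (3 swaps)
Total swaps: 7


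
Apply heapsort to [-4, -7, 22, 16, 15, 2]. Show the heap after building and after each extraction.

Build heap: [22, 16, 2, -7, 15, -4]
Extract 22: [16, 15, 2, -7, -4, 22]
Extract 16: [15, -4, 2, -7, 16, 22]
Extract 15: [2, -4, -7, 15, 16, 22]
Extract 2: [-4, -7, 2, 15, 16, 22]
Extract -4: [-7, -4, 2, 15, 16, 22]


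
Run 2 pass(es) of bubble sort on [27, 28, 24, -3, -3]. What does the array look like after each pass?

After pass 1: [27, 24, -3, -3, 28] (3 swaps)
After pass 2: [24, -3, -3, 27, 28] (3 swaps)
Total swaps: 6


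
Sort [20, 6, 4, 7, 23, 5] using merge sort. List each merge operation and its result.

Divide and conquer:
  Merge [6] + [4] -> [4, 6]
  Merge [20] + [4, 6] -> [4, 6, 20]
  Merge [23] + [5] -> [5, 23]
  Merge [7] + [5, 23] -> [5, 7, 23]
  Merge [4, 6, 20] + [5, 7, 23] -> [4, 5, 6, 7, 20, 23]


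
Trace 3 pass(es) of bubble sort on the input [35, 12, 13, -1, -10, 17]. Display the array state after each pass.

After pass 1: [12, 13, -1, -10, 17, 35] (5 swaps)
After pass 2: [12, -1, -10, 13, 17, 35] (2 swaps)
After pass 3: [-1, -10, 12, 13, 17, 35] (2 swaps)
Total swaps: 9


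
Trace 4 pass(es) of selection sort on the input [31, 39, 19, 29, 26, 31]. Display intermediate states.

Pass 1: Select minimum 19 at index 2, swap -> [19, 39, 31, 29, 26, 31]
Pass 2: Select minimum 26 at index 4, swap -> [19, 26, 31, 29, 39, 31]
Pass 3: Select minimum 29 at index 3, swap -> [19, 26, 29, 31, 39, 31]
Pass 4: Select minimum 31 at index 3, swap -> [19, 26, 29, 31, 39, 31]


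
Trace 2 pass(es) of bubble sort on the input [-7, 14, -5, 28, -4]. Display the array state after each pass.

After pass 1: [-7, -5, 14, -4, 28] (2 swaps)
After pass 2: [-7, -5, -4, 14, 28] (1 swaps)
Total swaps: 3


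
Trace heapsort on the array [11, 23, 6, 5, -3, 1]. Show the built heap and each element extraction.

Build heap: [23, 11, 6, 5, -3, 1]
Extract 23: [11, 5, 6, 1, -3, 23]
Extract 11: [6, 5, -3, 1, 11, 23]
Extract 6: [5, 1, -3, 6, 11, 23]
Extract 5: [1, -3, 5, 6, 11, 23]
Extract 1: [-3, 1, 5, 6, 11, 23]


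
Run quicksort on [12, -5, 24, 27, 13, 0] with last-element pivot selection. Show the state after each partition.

Partition 1: pivot=0 at index 1 -> [-5, 0, 24, 27, 13, 12]
Partition 2: pivot=12 at index 2 -> [-5, 0, 12, 27, 13, 24]
Partition 3: pivot=24 at index 4 -> [-5, 0, 12, 13, 24, 27]


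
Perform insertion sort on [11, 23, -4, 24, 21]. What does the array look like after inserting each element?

First element 11 is already 'sorted'
Insert 23: shifted 0 elements -> [11, 23, -4, 24, 21]
Insert -4: shifted 2 elements -> [-4, 11, 23, 24, 21]
Insert 24: shifted 0 elements -> [-4, 11, 23, 24, 21]
Insert 21: shifted 2 elements -> [-4, 11, 21, 23, 24]


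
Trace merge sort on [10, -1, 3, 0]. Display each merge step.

Divide and conquer:
  Merge [10] + [-1] -> [-1, 10]
  Merge [3] + [0] -> [0, 3]
  Merge [-1, 10] + [0, 3] -> [-1, 0, 3, 10]


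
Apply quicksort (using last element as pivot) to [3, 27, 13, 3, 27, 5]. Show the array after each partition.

Partition 1: pivot=5 at index 2 -> [3, 3, 5, 27, 27, 13]
Partition 2: pivot=3 at index 1 -> [3, 3, 5, 27, 27, 13]
Partition 3: pivot=13 at index 3 -> [3, 3, 5, 13, 27, 27]
Partition 4: pivot=27 at index 5 -> [3, 3, 5, 13, 27, 27]


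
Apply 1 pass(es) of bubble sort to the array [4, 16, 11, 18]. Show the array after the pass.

After pass 1: [4, 11, 16, 18] (1 swaps)
Total swaps: 1


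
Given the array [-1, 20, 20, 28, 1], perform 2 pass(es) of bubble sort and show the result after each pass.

After pass 1: [-1, 20, 20, 1, 28] (1 swaps)
After pass 2: [-1, 20, 1, 20, 28] (1 swaps)
Total swaps: 2


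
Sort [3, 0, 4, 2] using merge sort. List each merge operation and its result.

Divide and conquer:
  Merge [3] + [0] -> [0, 3]
  Merge [4] + [2] -> [2, 4]
  Merge [0, 3] + [2, 4] -> [0, 2, 3, 4]


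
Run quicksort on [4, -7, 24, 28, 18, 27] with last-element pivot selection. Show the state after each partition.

Partition 1: pivot=27 at index 4 -> [4, -7, 24, 18, 27, 28]
Partition 2: pivot=18 at index 2 -> [4, -7, 18, 24, 27, 28]
Partition 3: pivot=-7 at index 0 -> [-7, 4, 18, 24, 27, 28]


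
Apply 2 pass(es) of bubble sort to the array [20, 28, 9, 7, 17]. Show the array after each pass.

After pass 1: [20, 9, 7, 17, 28] (3 swaps)
After pass 2: [9, 7, 17, 20, 28] (3 swaps)
Total swaps: 6


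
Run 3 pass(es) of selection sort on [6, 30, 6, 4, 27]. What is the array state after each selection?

Pass 1: Select minimum 4 at index 3, swap -> [4, 30, 6, 6, 27]
Pass 2: Select minimum 6 at index 2, swap -> [4, 6, 30, 6, 27]
Pass 3: Select minimum 6 at index 3, swap -> [4, 6, 6, 30, 27]


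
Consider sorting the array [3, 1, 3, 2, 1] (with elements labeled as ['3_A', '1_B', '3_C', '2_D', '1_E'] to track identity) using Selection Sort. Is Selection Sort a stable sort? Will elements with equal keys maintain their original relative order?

Trace Selection Sort on the labeled array (the key is the number; the letter only tracks identity):
  Pass 1: minimum of unsorted part is 1_B at index 1; swap it with 3_A at index 0 -> [1_B, 3_A, 3_C, 2_D, 1_E]
  Pass 2: minimum of unsorted part is 1_E at index 4; swap it with 3_A at index 1 -> [1_B, 1_E, 3_C, 2_D, 3_A]
  Pass 3: minimum of unsorted part is 2_D at index 3; swap it with 3_C at index 2 -> [1_B, 1_E, 2_D, 3_C, 3_A]
  Pass 4: minimum 3_C is already at index 3; no swap -> [1_B, 1_E, 2_D, 3_C, 3_A]
Final order: [1_B, 1_E, 2_D, 3_C, 3_A]
Equal keys:
  value 1: originally 1_B, 1_E; after sorting 1_B, 1_E -> order preserved
  value 3: originally 3_A, 3_C; after sorting 3_C, 3_A -> order changed
Equal keys were reordered, so Selection Sort is not stable: the long-range swap that moves the minimum into place can carry an element past an equal key. (One such input is enough; an unstable sort may happen to preserve order on other inputs, but it gives no guarantee.)
Answer: Not stable


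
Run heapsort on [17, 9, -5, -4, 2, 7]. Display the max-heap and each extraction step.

Build heap: [17, 9, 7, -4, 2, -5]
Extract 17: [9, 2, 7, -4, -5, 17]
Extract 9: [7, 2, -5, -4, 9, 17]
Extract 7: [2, -4, -5, 7, 9, 17]
Extract 2: [-4, -5, 2, 7, 9, 17]
Extract -4: [-5, -4, 2, 7, 9, 17]


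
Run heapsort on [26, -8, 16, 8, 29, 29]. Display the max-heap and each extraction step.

Build heap: [29, 26, 29, 8, -8, 16]
Extract 29: [29, 26, 16, 8, -8, 29]
Extract 29: [26, 8, 16, -8, 29, 29]
Extract 26: [16, 8, -8, 26, 29, 29]
Extract 16: [8, -8, 16, 26, 29, 29]
Extract 8: [-8, 8, 16, 26, 29, 29]


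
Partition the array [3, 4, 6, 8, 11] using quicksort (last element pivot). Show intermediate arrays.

Partition 1: pivot=11 at index 4 -> [3, 4, 6, 8, 11]
Partition 2: pivot=8 at index 3 -> [3, 4, 6, 8, 11]
Partition 3: pivot=6 at index 2 -> [3, 4, 6, 8, 11]
Partition 4: pivot=4 at index 1 -> [3, 4, 6, 8, 11]


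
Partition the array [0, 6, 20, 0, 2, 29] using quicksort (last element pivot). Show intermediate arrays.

Partition 1: pivot=29 at index 5 -> [0, 6, 20, 0, 2, 29]
Partition 2: pivot=2 at index 2 -> [0, 0, 2, 6, 20, 29]
Partition 3: pivot=0 at index 1 -> [0, 0, 2, 6, 20, 29]
Partition 4: pivot=20 at index 4 -> [0, 0, 2, 6, 20, 29]


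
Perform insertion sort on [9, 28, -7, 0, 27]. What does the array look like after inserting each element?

First element 9 is already 'sorted'
Insert 28: shifted 0 elements -> [9, 28, -7, 0, 27]
Insert -7: shifted 2 elements -> [-7, 9, 28, 0, 27]
Insert 0: shifted 2 elements -> [-7, 0, 9, 28, 27]
Insert 27: shifted 1 elements -> [-7, 0, 9, 27, 28]


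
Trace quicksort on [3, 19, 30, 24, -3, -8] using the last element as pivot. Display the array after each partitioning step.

Partition 1: pivot=-8 at index 0 -> [-8, 19, 30, 24, -3, 3]
Partition 2: pivot=3 at index 2 -> [-8, -3, 3, 24, 19, 30]
Partition 3: pivot=30 at index 5 -> [-8, -3, 3, 24, 19, 30]
Partition 4: pivot=19 at index 3 -> [-8, -3, 3, 19, 24, 30]


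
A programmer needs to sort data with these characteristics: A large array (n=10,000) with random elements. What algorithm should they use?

Best choice: Quicksort or Mergesort
Reason: Both have O(n log n) average case; quicksort has lower constant factors


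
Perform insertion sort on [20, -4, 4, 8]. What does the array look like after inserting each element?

First element 20 is already 'sorted'
Insert -4: shifted 1 elements -> [-4, 20, 4, 8]
Insert 4: shifted 1 elements -> [-4, 4, 20, 8]
Insert 8: shifted 1 elements -> [-4, 4, 8, 20]


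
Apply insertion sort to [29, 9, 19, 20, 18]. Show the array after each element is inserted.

First element 29 is already 'sorted'
Insert 9: shifted 1 elements -> [9, 29, 19, 20, 18]
Insert 19: shifted 1 elements -> [9, 19, 29, 20, 18]
Insert 20: shifted 1 elements -> [9, 19, 20, 29, 18]
Insert 18: shifted 3 elements -> [9, 18, 19, 20, 29]


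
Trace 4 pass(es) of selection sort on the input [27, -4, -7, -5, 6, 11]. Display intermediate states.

Pass 1: Select minimum -7 at index 2, swap -> [-7, -4, 27, -5, 6, 11]
Pass 2: Select minimum -5 at index 3, swap -> [-7, -5, 27, -4, 6, 11]
Pass 3: Select minimum -4 at index 3, swap -> [-7, -5, -4, 27, 6, 11]
Pass 4: Select minimum 6 at index 4, swap -> [-7, -5, -4, 6, 27, 11]


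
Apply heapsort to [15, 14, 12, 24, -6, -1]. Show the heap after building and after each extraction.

Build heap: [24, 15, 12, 14, -6, -1]
Extract 24: [15, 14, 12, -1, -6, 24]
Extract 15: [14, -1, 12, -6, 15, 24]
Extract 14: [12, -1, -6, 14, 15, 24]
Extract 12: [-1, -6, 12, 14, 15, 24]
Extract -1: [-6, -1, 12, 14, 15, 24]


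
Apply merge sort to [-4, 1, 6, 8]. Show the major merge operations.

Divide and conquer:
  Merge [-4] + [1] -> [-4, 1]
  Merge [6] + [8] -> [6, 8]
  Merge [-4, 1] + [6, 8] -> [-4, 1, 6, 8]


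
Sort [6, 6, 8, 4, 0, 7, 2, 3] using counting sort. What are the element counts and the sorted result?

Count array: [1, 0, 1, 1, 1, 0, 2, 1, 1]
(count[i] = number of elements equal to i)
Cumulative count: [1, 1, 2, 3, 4, 4, 6, 7, 8]
Sorted: [0, 2, 3, 4, 6, 6, 7, 8]


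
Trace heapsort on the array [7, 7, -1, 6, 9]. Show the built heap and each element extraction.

Build heap: [9, 7, -1, 6, 7]
Extract 9: [7, 7, -1, 6, 9]
Extract 7: [7, 6, -1, 7, 9]
Extract 7: [6, -1, 7, 7, 9]
Extract 6: [-1, 6, 7, 7, 9]


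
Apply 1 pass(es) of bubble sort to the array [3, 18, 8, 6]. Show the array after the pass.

After pass 1: [3, 8, 6, 18] (2 swaps)
Total swaps: 2


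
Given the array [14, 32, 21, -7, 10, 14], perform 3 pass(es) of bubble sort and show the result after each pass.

After pass 1: [14, 21, -7, 10, 14, 32] (4 swaps)
After pass 2: [14, -7, 10, 14, 21, 32] (3 swaps)
After pass 3: [-7, 10, 14, 14, 21, 32] (2 swaps)
Total swaps: 9


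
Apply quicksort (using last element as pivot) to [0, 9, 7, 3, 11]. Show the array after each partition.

Partition 1: pivot=11 at index 4 -> [0, 9, 7, 3, 11]
Partition 2: pivot=3 at index 1 -> [0, 3, 7, 9, 11]
Partition 3: pivot=9 at index 3 -> [0, 3, 7, 9, 11]


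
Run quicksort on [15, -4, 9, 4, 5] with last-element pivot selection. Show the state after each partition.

Partition 1: pivot=5 at index 2 -> [-4, 4, 5, 15, 9]
Partition 2: pivot=4 at index 1 -> [-4, 4, 5, 15, 9]
Partition 3: pivot=9 at index 3 -> [-4, 4, 5, 9, 15]


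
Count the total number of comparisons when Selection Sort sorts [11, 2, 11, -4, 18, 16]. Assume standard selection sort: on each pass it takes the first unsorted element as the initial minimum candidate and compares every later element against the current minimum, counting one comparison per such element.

Pass 1: scan indices 1..5 for the minimum = 5 comparison(s); min is -4, place at index 0 -> [-4, 2, 11, 11, 18, 16]
Pass 2: scan indices 2..5 for the minimum = 4 comparison(s); min is 2, place at index 1 -> [-4, 2, 11, 11, 18, 16]
Pass 3: scan indices 3..5 for the minimum = 3 comparison(s); min is 11, place at index 2 -> [-4, 2, 11, 11, 18, 16]
Pass 4: scan indices 4..5 for the minimum = 2 comparison(s); min is 11, place at index 3 -> [-4, 2, 11, 11, 18, 16]
Pass 5: scan indices 5..5 for the minimum = 1 comparison(s); min is 16, place at index 4 -> [-4, 2, 11, 11, 16, 18]
Selection sort always scans the whole unsorted suffix, so the count is (n-1) + (n-2) + ... + 1 = n(n-1)/2 = 6*5/2 = 15 regardless of the input order.
Total comparisons: 5 + 4 + 3 + 2 + 1 = 15


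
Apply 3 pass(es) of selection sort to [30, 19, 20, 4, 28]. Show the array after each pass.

Pass 1: Select minimum 4 at index 3, swap -> [4, 19, 20, 30, 28]
Pass 2: Select minimum 19 at index 1, swap -> [4, 19, 20, 30, 28]
Pass 3: Select minimum 20 at index 2, swap -> [4, 19, 20, 30, 28]


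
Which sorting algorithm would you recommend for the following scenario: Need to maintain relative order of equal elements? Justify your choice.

Best choice: Merge sort or Insertion sort
Reason: Both are stable; quicksort and heapsort are not stable


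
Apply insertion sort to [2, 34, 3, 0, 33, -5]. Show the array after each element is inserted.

First element 2 is already 'sorted'
Insert 34: shifted 0 elements -> [2, 34, 3, 0, 33, -5]
Insert 3: shifted 1 elements -> [2, 3, 34, 0, 33, -5]
Insert 0: shifted 3 elements -> [0, 2, 3, 34, 33, -5]
Insert 33: shifted 1 elements -> [0, 2, 3, 33, 34, -5]
Insert -5: shifted 5 elements -> [-5, 0, 2, 3, 33, 34]


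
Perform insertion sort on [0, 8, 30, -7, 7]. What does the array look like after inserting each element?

First element 0 is already 'sorted'
Insert 8: shifted 0 elements -> [0, 8, 30, -7, 7]
Insert 30: shifted 0 elements -> [0, 8, 30, -7, 7]
Insert -7: shifted 3 elements -> [-7, 0, 8, 30, 7]
Insert 7: shifted 2 elements -> [-7, 0, 7, 8, 30]


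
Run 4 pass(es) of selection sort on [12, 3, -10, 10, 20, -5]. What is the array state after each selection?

Pass 1: Select minimum -10 at index 2, swap -> [-10, 3, 12, 10, 20, -5]
Pass 2: Select minimum -5 at index 5, swap -> [-10, -5, 12, 10, 20, 3]
Pass 3: Select minimum 3 at index 5, swap -> [-10, -5, 3, 10, 20, 12]
Pass 4: Select minimum 10 at index 3, swap -> [-10, -5, 3, 10, 20, 12]


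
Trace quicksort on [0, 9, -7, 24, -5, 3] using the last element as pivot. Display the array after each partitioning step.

Partition 1: pivot=3 at index 3 -> [0, -7, -5, 3, 9, 24]
Partition 2: pivot=-5 at index 1 -> [-7, -5, 0, 3, 9, 24]
Partition 3: pivot=24 at index 5 -> [-7, -5, 0, 3, 9, 24]


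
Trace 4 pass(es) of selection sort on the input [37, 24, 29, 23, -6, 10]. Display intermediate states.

Pass 1: Select minimum -6 at index 4, swap -> [-6, 24, 29, 23, 37, 10]
Pass 2: Select minimum 10 at index 5, swap -> [-6, 10, 29, 23, 37, 24]
Pass 3: Select minimum 23 at index 3, swap -> [-6, 10, 23, 29, 37, 24]
Pass 4: Select minimum 24 at index 5, swap -> [-6, 10, 23, 24, 37, 29]
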